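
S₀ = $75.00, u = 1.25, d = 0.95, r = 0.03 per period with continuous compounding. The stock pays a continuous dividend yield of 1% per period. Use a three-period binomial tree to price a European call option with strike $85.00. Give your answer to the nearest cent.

$3.75

Per-period risk-free factor R = e^0.03 = 1.0305; dividend-adjusted growth = e^(0.03−0.01) = 1.0202.
Risk-neutral probability p = (1.0202 − 0.95)/(1.25 − 0.95) = 0.0702/0.3000 = 0.2340
Terminal stock prices: S_uuu = 146.5, S_uud = 111.3, S_udd = 84.61, S_ddd = 64.3
Terminal payoffs (S − K): max(61.48, 0) = 61.48, max(26.33, 0) = 26.33, max(-0.3906, 0) = 0, max(-20.7, 0) = 0
Node uu (S = 117.2): V_uu = e^(−0.03)·[0.2340·61.4844 + 0.7660·26.3281] = 33.5336
Node ud (S = 89.06): V_ud = e^(−0.03)·[0.2340·26.3281 + 0.7660·0.0000] = 5.9788
Node dd (S = 67.69): V_dd = e^(−0.03)·[0.2340·0.0000 + 0.7660·0.0000] = 0.0000
Node u (S = 93.75): V_u = e^(−0.03)·[0.2340·33.5336 + 0.7660·5.9788] = 12.0595
Node d (S = 71.25): V_d = e^(−0.03)·[0.2340·5.9788 + 0.7660·0.0000] = 1.3577
Node 0 (S = 75): V_0 = e^(−0.03)·[0.2340·12.0595 + 0.7660·1.3577] = 3.7478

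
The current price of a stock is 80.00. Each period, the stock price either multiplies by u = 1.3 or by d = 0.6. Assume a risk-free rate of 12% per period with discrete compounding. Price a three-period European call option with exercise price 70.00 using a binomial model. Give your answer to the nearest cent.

34.23

Risk-neutral probability p = (1 + 0.12 − 0.6)/(1.3 − 0.6) = 0.5200/0.7000 = 0.7429
Terminal stock prices: S_uuu = 175.8, S_uud = 81.12, S_udd = 37.44, S_ddd = 17.28
Terminal payoffs (S − K): max(105.8, 0) = 105.8, max(11.12, 0) = 11.12, max(-32.56, 0) = 0, max(-52.72, 0) = 0
Node uu (S = 135.2): V_uu = 1/1.12·[0.7429·105.7600 + 0.2571·11.1200] = 72.7000
Node ud (S = 62.4): V_ud = 1/1.12·[0.7429·11.1200 + 0.2571·0.0000] = 7.3755
Node dd (S = 28.8): V_dd = 1/1.12·[0.7429·0.0000 + 0.2571·0.0000] = 0.0000
Node u (S = 104): V_u = 1/1.12·[0.7429·72.7000 + 0.2571·7.3755] = 49.9127
Node d (S = 48): V_d = 1/1.12·[0.7429·7.3755 + 0.2571·0.0000] = 4.8919
Node 0 (S = 80): V_0 = 1/1.12·[0.7429·49.9127 + 0.2571·4.8919] = 34.2285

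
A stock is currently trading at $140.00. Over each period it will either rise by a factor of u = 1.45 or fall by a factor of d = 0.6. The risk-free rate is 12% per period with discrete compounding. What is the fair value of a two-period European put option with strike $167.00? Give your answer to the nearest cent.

$31.13

Risk-neutral probability p = (1 + 0.12 − 0.6)/(1.45 − 0.6) = 0.5200/0.8500 = 0.6118
Terminal stock prices: S_uu = 294.4, S_ud = 121.8, S_dd = 50.4
Terminal payoffs (K − S): max(-127.4, 0) = 0, max(45.2, 0) = 45.2, max(116.6, 0) = 116.6
Node u (S = 203): V_u = 1/1.12·[0.6118·0.0000 + 0.3882·45.2000] = 15.6681
Node d (S = 84): V_d = 1/1.12·[0.6118·45.2000 + 0.3882·116.6000] = 65.1071
Node 0 (S = 140): V_0 = 1/1.12·[0.6118·15.6681 + 0.3882·65.1071] = 31.1268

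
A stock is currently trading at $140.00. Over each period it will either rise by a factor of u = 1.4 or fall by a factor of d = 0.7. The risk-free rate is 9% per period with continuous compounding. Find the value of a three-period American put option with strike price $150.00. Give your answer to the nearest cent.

Risk-neutral probability p = (e^0.09 − 0.7)/(1.4 − 0.7) = 0.3942/0.7000 = 0.5631
Terminal stock prices: S_uuu = 384.2, S_uud = 192.1, S_udd = 96.04, S_ddd = 48.02
Terminal payoffs (K − S): max(-234.2, 0) = 0, max(-42.08, 0) = 0, max(53.96, 0) = 53.96, max(102, 0) = 102
Node uu (S = 274.4): continuation = e^(−0.09)·[0.5631·0.0000 + 0.4369·0.0000] = 0.0000; exercise value = 0.0000 ≤ continuation, so V_uu = 0.0000
Node ud (S = 137.2): continuation = e^(−0.09)·[0.5631·0.0000 + 0.4369·53.9600] = 21.5457; exercise value = 12.8000 ≤ continuation, so V_ud = 21.5457
Node dd (S = 68.6): continuation = e^(−0.09)·[0.5631·53.9600 + 0.4369·101.9800] = 68.4897; exercise value = 81.4000 > continuation, so V_dd = 81.4000 (exercise)
Node u (S = 196): continuation = e^(−0.09)·[0.5631·0.0000 + 0.4369·21.5457] = 8.6030; exercise value = 0.0000 ≤ continuation, so V_u = 8.6030
Node d (S = 98): continuation = e^(−0.09)·[0.5631·21.5457 + 0.4369·81.4000] = 43.5906; exercise value = 52.0000 > continuation, so V_d = 52.0000 (exercise)
Node 0 (S = 140): continuation = e^(−0.09)·[0.5631·8.6030 + 0.4369·52.0000] = 25.1906; exercise value = 10.0000 ≤ continuation, so V_0 = 25.1906

$25.19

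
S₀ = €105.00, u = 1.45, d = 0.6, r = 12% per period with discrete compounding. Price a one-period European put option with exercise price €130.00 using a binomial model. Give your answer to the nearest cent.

Risk-neutral probability p = (1 + 0.12 − 0.6)/(1.45 − 0.6) = 0.5200/0.8500 = 0.6118
Terminal stock prices: S_u = 152.2, S_d = 63
Terminal payoffs (K − S): max(-22.25, 0) = 0, max(67, 0) = 67
Node 0 (S = 105): V_0 = 1/1.12·[0.6118·0.0000 + 0.3882·67.0000] = 23.2248

€23.22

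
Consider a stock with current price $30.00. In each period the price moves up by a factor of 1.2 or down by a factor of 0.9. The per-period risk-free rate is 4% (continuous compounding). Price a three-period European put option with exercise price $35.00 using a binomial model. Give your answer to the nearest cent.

Risk-neutral probability p = (e^0.04 − 0.9)/(1.2 − 0.9) = 0.1408/0.3000 = 0.4694
Terminal stock prices: S_uuu = 51.84, S_uud = 38.88, S_udd = 29.16, S_ddd = 21.87
Terminal payoffs (K − S): max(-16.84, 0) = 0, max(-3.88, 0) = 0, max(5.84, 0) = 5.84, max(13.13, 0) = 13.13
Node uu (S = 43.2): V_uu = e^(−0.04)·[0.4694·0.0000 + 0.5306·0.0000] = 0.0000
Node ud (S = 32.4): V_ud = e^(−0.04)·[0.4694·0.0000 + 0.5306·5.8400] = 2.9774
Node dd (S = 24.3): V_dd = e^(−0.04)·[0.4694·5.8400 + 0.5306·13.1300] = 9.3276
Node u (S = 36): V_u = e^(−0.04)·[0.4694·0.0000 + 0.5306·2.9774] = 1.5179
Node d (S = 27): V_d = e^(−0.04)·[0.4694·2.9774 + 0.5306·9.3276] = 6.0981
Node 0 (S = 30): V_0 = e^(−0.04)·[0.4694·1.5179 + 0.5306·6.0981] = 3.7935

$3.79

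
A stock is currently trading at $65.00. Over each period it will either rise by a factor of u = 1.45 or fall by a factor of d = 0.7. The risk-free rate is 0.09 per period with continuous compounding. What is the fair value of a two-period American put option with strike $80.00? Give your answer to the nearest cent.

$17.88

Risk-neutral probability p = (e^0.09 − 0.7)/(1.45 − 0.7) = 0.3942/0.7500 = 0.5256
Terminal stock prices: S_uu = 136.7, S_ud = 65.97, S_dd = 31.85
Terminal payoffs (K − S): max(-56.66, 0) = 0, max(14.03, 0) = 14.03, max(48.15, 0) = 48.15
Node u (S = 94.25): continuation = e^(−0.09)·[0.5256·0.0000 + 0.4744·14.0250] = 6.0812; exercise value = 0.0000 ≤ continuation, so V_u = 6.0812
Node d (S = 45.5): continuation = e^(−0.09)·[0.5256·14.0250 + 0.4744·48.1500] = 27.6145; exercise value = 34.5000 > continuation, so V_d = 34.5000 (exercise)
Node 0 (S = 65): continuation = e^(−0.09)·[0.5256·6.0812 + 0.4744·34.5000] = 17.8802; exercise value = 15.0000 ≤ continuation, so V_0 = 17.8802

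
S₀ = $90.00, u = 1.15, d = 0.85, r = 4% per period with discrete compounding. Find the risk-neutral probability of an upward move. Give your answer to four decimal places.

p = 0.6333

Risk-neutral probability p = (1 + 0.04 − 0.85)/(1.15 − 0.85) = 0.1900/0.3000 = 0.6333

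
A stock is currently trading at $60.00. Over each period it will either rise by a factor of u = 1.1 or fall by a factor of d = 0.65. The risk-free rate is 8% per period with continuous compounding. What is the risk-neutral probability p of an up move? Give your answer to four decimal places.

Risk-neutral probability p = (e^0.08 − 0.65)/(1.1 − 0.65) = 0.4333/0.4500 = 0.9629

p = 0.9629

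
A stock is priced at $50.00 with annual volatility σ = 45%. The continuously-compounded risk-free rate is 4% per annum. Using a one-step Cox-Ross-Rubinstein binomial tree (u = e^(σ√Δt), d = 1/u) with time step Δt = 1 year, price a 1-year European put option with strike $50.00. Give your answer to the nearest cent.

CRR parameters: u = e^(σ√Δt) = e^(0.45·√1) = 1.5683, d = 1/u = 0.6376
Per-period rate: rΔt = 0.04·1 = 0.04, so R = e^0.04 = 1.0408
Risk-neutral probability p = (e^0.04 − 0.6376)/(1.5683 − 0.6376) = 0.4032/0.9307 = 0.4332
Terminal stock prices: S_u = 78.42, S_d = 31.88
Terminal payoffs (K − S): max(-28.42, 0) = 0, max(18.12, 0) = 18.12
Node 0 (S = 50): V_0 = e^(−0.04)·[0.4332·0.0000 + 0.5668·18.1186] = 9.8667

$9.87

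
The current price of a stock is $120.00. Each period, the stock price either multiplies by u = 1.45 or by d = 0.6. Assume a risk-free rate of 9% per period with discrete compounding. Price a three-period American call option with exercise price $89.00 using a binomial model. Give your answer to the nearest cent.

Risk-neutral probability p = (1 + 0.09 − 0.6)/(1.45 − 0.6) = 0.4900/0.8500 = 0.5765
Terminal stock prices: S_uuu = 365.8, S_uud = 151.4, S_udd = 62.64, S_ddd = 25.92
Terminal payoffs (S − K): max(276.8, 0) = 276.8, max(62.38, 0) = 62.38, max(-26.36, 0) = 0, max(-63.08, 0) = 0
Node uu (S = 252.3): continuation = 1/1.09·[0.5765·276.8350 + 0.4235·62.3800] = 170.6486; exercise value = 163.3000 ≤ continuation, so V_uu = 170.6486
Node ud (S = 104.4): continuation = 1/1.09·[0.5765·62.3800 + 0.4235·0.0000] = 32.9910; exercise value = 15.4000 ≤ continuation, so V_ud = 32.9910
Node dd (S = 43.2): continuation = 1/1.09·[0.5765·0.0000 + 0.4235·0.0000] = 0.0000; exercise value = 0.0000 ≤ continuation, so V_dd = 0.0000
Node u (S = 174): continuation = 1/1.09·[0.5765·170.6486 + 0.4235·32.9910] = 103.0703; exercise value = 85.0000 ≤ continuation, so V_u = 103.0703
Node d (S = 72): continuation = 1/1.09·[0.5765·32.9910 + 0.4235·0.0000] = 17.4480; exercise value = 0.0000 ≤ continuation, so V_d = 17.4480
Node 0 (S = 120): continuation = 1/1.09·[0.5765·103.0703 + 0.4235·17.4480] = 61.2906; exercise value = 31.0000 ≤ continuation, so V_0 = 61.2906

$61.29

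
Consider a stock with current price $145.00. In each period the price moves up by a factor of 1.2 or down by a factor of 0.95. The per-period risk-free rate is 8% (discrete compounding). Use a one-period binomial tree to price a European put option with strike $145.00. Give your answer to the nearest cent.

$3.22

Risk-neutral probability p = (1 + 0.08 − 0.95)/(1.2 − 0.95) = 0.1300/0.2500 = 0.5200
Terminal stock prices: S_u = 174, S_d = 137.8
Terminal payoffs (K − S): max(-29, 0) = 0, max(7.25, 0) = 7.25
Node 0 (S = 145): V_0 = 1/1.08·[0.5200·0.0000 + 0.4800·7.2500] = 3.2222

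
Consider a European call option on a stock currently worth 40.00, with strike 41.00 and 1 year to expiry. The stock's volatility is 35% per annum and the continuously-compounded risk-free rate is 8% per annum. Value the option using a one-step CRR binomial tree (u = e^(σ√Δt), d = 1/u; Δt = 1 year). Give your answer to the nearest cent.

7.71

CRR parameters: u = e^(σ√Δt) = e^(0.35·√1) = 1.4191, d = 1/u = 0.7047
Per-period rate: rΔt = 0.08·1 = 0.08, so R = e^0.08 = 1.0833
Risk-neutral probability p = (e^0.08 − 0.7047)/(1.4191 − 0.7047) = 0.3786/0.7144 = 0.5300
Terminal stock prices: S_u = 56.76, S_d = 28.19
Terminal payoffs (S − K): max(15.76, 0) = 15.76, max(-12.81, 0) = 0
Node 0 (S = 40): V_0 = e^(−0.08)·[0.5300·15.7627 + 0.4700·0.0000] = 7.7115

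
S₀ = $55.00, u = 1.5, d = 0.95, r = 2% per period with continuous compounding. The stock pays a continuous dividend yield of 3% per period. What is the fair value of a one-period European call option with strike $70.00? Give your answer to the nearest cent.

$0.89

Per-period risk-free factor R = e^0.02 = 1.0202; dividend-adjusted growth = e^(0.02−0.03) = 0.9900.
Risk-neutral probability p = (0.9900 − 0.95)/(1.5 − 0.95) = 0.0400/0.5500 = 0.0728
Terminal stock prices: S_u = 82.5, S_d = 52.25
Terminal payoffs (S − K): max(12.5, 0) = 12.5, max(-17.75, 0) = 0
Node 0 (S = 55): V_0 = e^(−0.02)·[0.0728·12.5000 + 0.9272·0.0000] = 0.8922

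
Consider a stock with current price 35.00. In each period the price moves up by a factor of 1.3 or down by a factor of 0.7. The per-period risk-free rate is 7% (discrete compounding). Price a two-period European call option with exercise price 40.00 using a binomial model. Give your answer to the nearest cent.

6.36

Risk-neutral probability p = (1 + 0.07 − 0.7)/(1.3 − 0.7) = 0.3700/0.6000 = 0.6167
Terminal stock prices: S_uu = 59.15, S_ud = 31.85, S_dd = 17.15
Terminal payoffs (S − K): max(19.15, 0) = 19.15, max(-8.15, 0) = 0, max(-22.85, 0) = 0
Node u (S = 45.5): V_u = 1/1.07·[0.6167·19.1500 + 0.3833·0.0000] = 11.0366
Node d (S = 24.5): V_d = 1/1.07·[0.6167·0.0000 + 0.3833·0.0000] = 0.0000
Node 0 (S = 35): V_0 = 1/1.07·[0.6167·11.0366 + 0.3833·0.0000] = 6.3607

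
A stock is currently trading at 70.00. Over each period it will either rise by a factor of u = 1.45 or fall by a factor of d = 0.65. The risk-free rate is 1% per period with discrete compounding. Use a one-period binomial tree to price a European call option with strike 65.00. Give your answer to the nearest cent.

Risk-neutral probability p = (1 + 0.01 − 0.65)/(1.45 − 0.65) = 0.3600/0.8000 = 0.4500
Terminal stock prices: S_u = 101.5, S_d = 45.5
Terminal payoffs (S − K): max(36.5, 0) = 36.5, max(-19.5, 0) = 0
Node 0 (S = 70): V_0 = 1/1.01·[0.4500·36.5000 + 0.5500·0.0000] = 16.2624

16.26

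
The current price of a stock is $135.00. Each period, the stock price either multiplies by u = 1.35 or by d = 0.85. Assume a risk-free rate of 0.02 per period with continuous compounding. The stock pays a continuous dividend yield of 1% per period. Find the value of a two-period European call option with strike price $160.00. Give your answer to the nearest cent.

Per-period risk-free factor R = e^0.02 = 1.0202; dividend-adjusted growth = e^(0.02−0.01) = 1.0101.
Risk-neutral probability p = (1.0101 − 0.85)/(1.35 − 0.85) = 0.1601/0.5000 = 0.3201
Terminal stock prices: S_uu = 246, S_ud = 154.9, S_dd = 97.54
Terminal payoffs (S − K): max(86.04, 0) = 86.04, max(-5.088, 0) = 0, max(-62.46, 0) = 0
Node u (S = 182.2): V_u = e^(−0.02)·[0.3201·86.0375 + 0.6799·0.0000] = 26.9953
Node d (S = 114.8): V_d = e^(−0.02)·[0.3201·0.0000 + 0.6799·0.0000] = 0.0000
Node 0 (S = 135): V_0 = e^(−0.02)·[0.3201·26.9953 + 0.6799·0.0000] = 8.4701

$8.47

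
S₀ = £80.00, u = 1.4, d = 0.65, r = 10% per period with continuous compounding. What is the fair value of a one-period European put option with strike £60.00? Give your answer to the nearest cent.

£2.85

Risk-neutral probability p = (e^0.1 − 0.65)/(1.4 − 0.65) = 0.4552/0.7500 = 0.6069
Terminal stock prices: S_u = 112, S_d = 52
Terminal payoffs (K − S): max(-52, 0) = 0, max(8, 0) = 8
Node 0 (S = 80): V_0 = e^(−0.1)·[0.6069·0.0000 + 0.3931·8.0000] = 2.8456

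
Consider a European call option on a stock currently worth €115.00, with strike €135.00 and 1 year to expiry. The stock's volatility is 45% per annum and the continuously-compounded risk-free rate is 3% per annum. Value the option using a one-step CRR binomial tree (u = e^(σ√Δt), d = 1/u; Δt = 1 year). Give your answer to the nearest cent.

€18.58

CRR parameters: u = e^(σ√Δt) = e^(0.45·√1) = 1.5683, d = 1/u = 0.6376
Per-period rate: rΔt = 0.03·1 = 0.03, so R = e^0.03 = 1.0305
Risk-neutral probability p = (e^0.03 − 0.6376)/(1.5683 − 0.6376) = 0.3928/0.9307 = 0.4221
Terminal stock prices: S_u = 180.4, S_d = 73.33
Terminal payoffs (S − K): max(45.36, 0) = 45.36, max(-61.67, 0) = 0
Node 0 (S = 115): V_0 = e^(−0.03)·[0.4221·45.3559 + 0.5779·0.0000] = 18.5782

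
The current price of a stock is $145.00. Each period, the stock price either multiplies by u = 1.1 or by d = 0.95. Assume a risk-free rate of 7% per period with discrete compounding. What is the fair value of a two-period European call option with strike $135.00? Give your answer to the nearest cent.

Risk-neutral probability p = (1 + 0.07 − 0.95)/(1.1 − 0.95) = 0.1200/0.1500 = 0.8000
Terminal stock prices: S_uu = 175.5, S_ud = 151.5, S_dd = 130.9
Terminal payoffs (S − K): max(40.45, 0) = 40.45, max(16.53, 0) = 16.53, max(-4.138, 0) = 0
Node u (S = 159.5): V_u = 1/1.07·[0.8000·40.4500 + 0.2000·16.5250] = 33.3318
Node d (S = 137.8): V_d = 1/1.07·[0.8000·16.5250 + 0.2000·0.0000] = 12.3551
Node 0 (S = 145): V_0 = 1/1.07·[0.8000·33.3318 + 0.2000·12.3551] = 27.2303

$27.23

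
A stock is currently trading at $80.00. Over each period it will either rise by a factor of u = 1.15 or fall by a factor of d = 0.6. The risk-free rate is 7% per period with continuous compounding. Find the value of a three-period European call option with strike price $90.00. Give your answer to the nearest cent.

Risk-neutral probability p = (e^0.07 − 0.6)/(1.15 − 0.6) = 0.4725/0.5500 = 0.8591
Terminal stock prices: S_uuu = 121.7, S_uud = 63.48, S_udd = 33.12, S_ddd = 17.28
Terminal payoffs (S − K): max(31.67, 0) = 31.67, max(-26.52, 0) = 0, max(-56.88, 0) = 0, max(-72.72, 0) = 0
Node uu (S = 105.8): V_uu = e^(−0.07)·[0.8591·31.6700 + 0.1409·0.0000] = 25.3685
Node ud (S = 55.2): V_ud = e^(−0.07)·[0.8591·0.0000 + 0.1409·0.0000] = 0.0000
Node dd (S = 28.8): V_dd = e^(−0.07)·[0.8591·0.0000 + 0.1409·0.0000] = 0.0000
Node u (S = 92): V_u = e^(−0.07)·[0.8591·25.3685 + 0.1409·0.0000] = 20.3208
Node d (S = 48): V_d = e^(−0.07)·[0.8591·0.0000 + 0.1409·0.0000] = 0.0000
Node 0 (S = 80): V_0 = e^(−0.07)·[0.8591·20.3208 + 0.1409·0.0000] = 16.2774

$16.28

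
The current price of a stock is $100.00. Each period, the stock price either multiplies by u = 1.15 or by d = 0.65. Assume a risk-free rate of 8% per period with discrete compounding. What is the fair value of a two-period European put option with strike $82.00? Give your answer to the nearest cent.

$2.16

Risk-neutral probability p = (1 + 0.08 − 0.65)/(1.15 − 0.65) = 0.4300/0.5000 = 0.8600
Terminal stock prices: S_uu = 132.2, S_ud = 74.75, S_dd = 42.25
Terminal payoffs (K − S): max(-50.25, 0) = 0, max(7.25, 0) = 7.25, max(39.75, 0) = 39.75
Node u (S = 115): V_u = 1/1.08·[0.8600·0.0000 + 0.1400·7.2500] = 0.9398
Node d (S = 65): V_d = 1/1.08·[0.8600·7.2500 + 0.1400·39.7500] = 10.9259
Node 0 (S = 100): V_0 = 1/1.08·[0.8600·0.9398 + 0.1400·10.9259] = 2.1647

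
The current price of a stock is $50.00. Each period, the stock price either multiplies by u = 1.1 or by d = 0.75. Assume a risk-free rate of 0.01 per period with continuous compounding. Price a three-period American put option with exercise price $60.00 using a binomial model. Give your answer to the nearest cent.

Risk-neutral probability p = (e^0.01 − 0.75)/(1.1 − 0.75) = 0.2601/0.3500 = 0.7430
Terminal stock prices: S_uuu = 66.55, S_uud = 45.38, S_udd = 30.94, S_ddd = 21.09
Terminal payoffs (K − S): max(-6.55, 0) = 0, max(14.62, 0) = 14.62, max(29.06, 0) = 29.06, max(38.91, 0) = 38.91
Node uu (S = 60.5): continuation = e^(−0.01)·[0.7430·0.0000 + 0.2570·14.6250] = 3.7212; exercise value = 0.0000 ≤ continuation, so V_uu = 3.7212
Node ud (S = 41.25): continuation = e^(−0.01)·[0.7430·14.6250 + 0.2570·29.0625] = 18.1530; exercise value = 18.7500 > continuation, so V_ud = 18.7500 (exercise)
Node dd (S = 28.12): continuation = e^(−0.01)·[0.7430·29.0625 + 0.2570·38.9062] = 31.2780; exercise value = 31.8750 > continuation, so V_dd = 31.8750 (exercise)
Node u (S = 55): continuation = e^(−0.01)·[0.7430·3.7212 + 0.2570·18.7500] = 7.5082; exercise value = 5.0000 ≤ continuation, so V_u = 7.5082
Node d (S = 37.5): continuation = e^(−0.01)·[0.7430·18.7500 + 0.2570·31.8750] = 21.9030; exercise value = 22.5000 > continuation, so V_d = 22.5000 (exercise)
Node 0 (S = 50): continuation = e^(−0.01)·[0.7430·7.5082 + 0.2570·22.5000] = 11.2480; exercise value = 10.0000 ≤ continuation, so V_0 = 11.2480

$11.25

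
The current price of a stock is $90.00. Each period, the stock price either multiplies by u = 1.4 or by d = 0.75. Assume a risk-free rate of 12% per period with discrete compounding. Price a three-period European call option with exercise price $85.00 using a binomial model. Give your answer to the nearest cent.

Risk-neutral probability p = (1 + 0.12 − 0.75)/(1.4 − 0.75) = 0.3700/0.6500 = 0.5692
Terminal stock prices: S_uuu = 247, S_uud = 132.3, S_udd = 70.87, S_ddd = 37.97
Terminal payoffs (S − K): max(162, 0) = 162, max(47.3, 0) = 47.3, max(-14.13, 0) = 0, max(-47.03, 0) = 0
Node uu (S = 176.4): V_uu = 1/1.12·[0.5692·161.9600 + 0.4308·47.3000] = 100.5071
Node ud (S = 94.5): V_ud = 1/1.12·[0.5692·47.3000 + 0.4308·0.0000] = 24.0398
Node dd (S = 50.62): V_dd = 1/1.12·[0.5692·0.0000 + 0.4308·0.0000] = 0.0000
Node u (S = 126): V_u = 1/1.12·[0.5692·100.5071 + 0.4308·24.0398] = 60.3280
Node d (S = 67.5): V_d = 1/1.12·[0.5692·24.0398 + 0.4308·0.0000] = 12.2180
Node 0 (S = 90): V_0 = 1/1.12·[0.5692·60.3280 + 0.4308·12.2180] = 35.3605

$35.36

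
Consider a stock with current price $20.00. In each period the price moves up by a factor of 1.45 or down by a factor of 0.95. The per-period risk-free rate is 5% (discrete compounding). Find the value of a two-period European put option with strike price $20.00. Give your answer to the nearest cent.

Risk-neutral probability p = (1 + 0.05 − 0.95)/(1.45 − 0.95) = 0.1000/0.5000 = 0.2000
Terminal stock prices: S_uu = 42.05, S_ud = 27.55, S_dd = 18.05
Terminal payoffs (K − S): max(-22.05, 0) = 0, max(-7.55, 0) = 0, max(1.95, 0) = 1.95
Node u (S = 29): V_u = 1/1.05·[0.2000·0.0000 + 0.8000·0.0000] = 0.0000
Node d (S = 19): V_d = 1/1.05·[0.2000·0.0000 + 0.8000·1.9500] = 1.4857
Node 0 (S = 20): V_0 = 1/1.05·[0.2000·0.0000 + 0.8000·1.4857] = 1.1320

$1.13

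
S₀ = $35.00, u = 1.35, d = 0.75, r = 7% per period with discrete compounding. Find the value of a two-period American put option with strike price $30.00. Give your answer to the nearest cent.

Risk-neutral probability p = (1 + 0.07 − 0.75)/(1.35 − 0.75) = 0.3200/0.6000 = 0.5333
Terminal stock prices: S_uu = 63.79, S_ud = 35.44, S_dd = 19.69
Terminal payoffs (K − S): max(-33.79, 0) = 0, max(-5.438, 0) = 0, max(10.31, 0) = 10.31
Node u (S = 47.25): continuation = 1/1.07·[0.5333·0.0000 + 0.4667·0.0000] = 0.0000; exercise value = 0.0000 ≤ continuation, so V_u = 0.0000
Node d (S = 26.25): continuation = 1/1.07·[0.5333·0.0000 + 0.4667·10.3125] = 4.4977; exercise value = 3.7500 ≤ continuation, so V_d = 4.4977
Node 0 (S = 35): continuation = 1/1.07·[0.5333·0.0000 + 0.4667·4.4977] = 1.9616; exercise value = 0.0000 ≤ continuation, so V_0 = 1.9616

$1.96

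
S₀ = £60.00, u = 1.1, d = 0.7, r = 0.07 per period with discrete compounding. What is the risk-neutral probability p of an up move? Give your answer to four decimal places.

p = 0.9250

Risk-neutral probability p = (1 + 0.07 − 0.7)/(1.1 − 0.7) = 0.3700/0.4000 = 0.9250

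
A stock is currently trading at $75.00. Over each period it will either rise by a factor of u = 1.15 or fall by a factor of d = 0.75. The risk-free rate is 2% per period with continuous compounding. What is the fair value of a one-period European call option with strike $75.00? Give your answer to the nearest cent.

Risk-neutral probability p = (e^0.02 − 0.75)/(1.15 − 0.75) = 0.2702/0.4000 = 0.6755
Terminal stock prices: S_u = 86.25, S_d = 56.25
Terminal payoffs (S − K): max(11.25, 0) = 11.25, max(-18.75, 0) = 0
Node 0 (S = 75): V_0 = e^(−0.02)·[0.6755·11.2500 + 0.3245·0.0000] = 7.4489

$7.45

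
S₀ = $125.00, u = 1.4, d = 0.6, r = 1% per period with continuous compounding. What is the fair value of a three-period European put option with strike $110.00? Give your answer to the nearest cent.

$25.99

Risk-neutral probability p = (e^0.01 − 0.6)/(1.4 − 0.6) = 0.4101/0.8000 = 0.5126
Terminal stock prices: S_uuu = 343, S_uud = 147, S_udd = 63, S_ddd = 27
Terminal payoffs (K − S): max(-233, 0) = 0, max(-37, 0) = 0, max(47, 0) = 47, max(83, 0) = 83
Node uu (S = 245): V_uu = e^(−0.01)·[0.5126·0.0000 + 0.4874·0.0000] = 0.0000
Node ud (S = 105): V_ud = e^(−0.01)·[0.5126·0.0000 + 0.4874·47.0000] = 22.6816
Node dd (S = 45): V_dd = e^(−0.01)·[0.5126·47.0000 + 0.4874·83.0000] = 63.9055
Node u (S = 175): V_u = e^(−0.01)·[0.5126·0.0000 + 0.4874·22.6816] = 10.9458
Node d (S = 75): V_d = e^(−0.01)·[0.5126·22.6816 + 0.4874·63.9055] = 42.3500
Node 0 (S = 125): V_0 = e^(−0.01)·[0.5126·10.9458 + 0.4874·42.3500] = 25.9922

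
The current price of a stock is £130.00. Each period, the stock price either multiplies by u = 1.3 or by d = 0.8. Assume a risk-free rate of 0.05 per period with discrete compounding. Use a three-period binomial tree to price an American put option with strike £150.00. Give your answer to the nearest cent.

Risk-neutral probability p = (1 + 0.05 − 0.8)/(1.3 − 0.8) = 0.2500/0.5000 = 0.5000
Terminal stock prices: S_uuu = 285.6, S_uud = 175.8, S_udd = 108.2, S_ddd = 66.56
Terminal payoffs (K − S): max(-135.6, 0) = 0, max(-25.76, 0) = 0, max(41.84, 0) = 41.84, max(83.44, 0) = 83.44
Node uu (S = 219.7): continuation = 1/1.05·[0.5000·0.0000 + 0.5000·0.0000] = 0.0000; exercise value = 0.0000 ≤ continuation, so V_uu = 0.0000
Node ud (S = 135.2): continuation = 1/1.05·[0.5000·0.0000 + 0.5000·41.8400] = 19.9238; exercise value = 14.8000 ≤ continuation, so V_ud = 19.9238
Node dd (S = 83.2): continuation = 1/1.05·[0.5000·41.8400 + 0.5000·83.4400] = 59.6571; exercise value = 66.8000 > continuation, so V_dd = 66.8000 (exercise)
Node u (S = 169): continuation = 1/1.05·[0.5000·0.0000 + 0.5000·19.9238] = 9.4875; exercise value = 0.0000 ≤ continuation, so V_u = 9.4875
Node d (S = 104): continuation = 1/1.05·[0.5000·19.9238 + 0.5000·66.8000] = 41.2971; exercise value = 46.0000 > continuation, so V_d = 46.0000 (exercise)
Node 0 (S = 130): continuation = 1/1.05·[0.5000·9.4875 + 0.5000·46.0000] = 26.4226; exercise value = 20.0000 ≤ continuation, so V_0 = 26.4226

£26.42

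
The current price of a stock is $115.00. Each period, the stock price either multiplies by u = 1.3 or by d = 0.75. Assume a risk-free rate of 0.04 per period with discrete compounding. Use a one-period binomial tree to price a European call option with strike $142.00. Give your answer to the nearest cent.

$3.80

Risk-neutral probability p = (1 + 0.04 − 0.75)/(1.3 − 0.75) = 0.2900/0.5500 = 0.5273
Terminal stock prices: S_u = 149.5, S_d = 86.25
Terminal payoffs (S − K): max(7.5, 0) = 7.5, max(-55.75, 0) = 0
Node 0 (S = 115): V_0 = 1/1.04·[0.5273·7.5000 + 0.4727·0.0000] = 3.8024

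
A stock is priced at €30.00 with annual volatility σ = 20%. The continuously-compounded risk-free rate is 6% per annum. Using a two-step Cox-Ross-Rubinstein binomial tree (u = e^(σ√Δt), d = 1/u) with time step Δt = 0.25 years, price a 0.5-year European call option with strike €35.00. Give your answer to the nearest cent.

CRR parameters: u = e^(σ√Δt) = e^(0.2·√0.25) = 1.1052, d = 1/u = 0.9048
Per-period rate: rΔt = 0.06·0.25 = 0.015, so R = e^0.015 = 1.0151
Risk-neutral probability p = (e^0.015 − 0.9048)/(1.1052 − 0.9048) = 0.1103/0.2003 = 0.5505
Terminal stock prices: S_uu = 36.64, S_ud = 30, S_dd = 24.56
Terminal payoffs (S − K): max(1.642, 0) = 1.642, max(-5, 0) = 0, max(-10.44, 0) = 0
Node u (S = 33.16): V_u = e^(−0.015)·[0.5505·1.6421 + 0.4495·0.0000] = 0.8904
Node d (S = 27.15): V_d = e^(−0.015)·[0.5505·0.0000 + 0.4495·0.0000] = 0.0000
Node 0 (S = 30): V_0 = e^(−0.015)·[0.5505·0.8904 + 0.4495·0.0000] = 0.4829

€0.48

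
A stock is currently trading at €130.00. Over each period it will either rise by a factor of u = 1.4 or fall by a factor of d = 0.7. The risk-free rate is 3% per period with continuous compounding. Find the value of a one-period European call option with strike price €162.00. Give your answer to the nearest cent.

Risk-neutral probability p = (e^0.03 − 0.7)/(1.4 − 0.7) = 0.3305/0.7000 = 0.4721
Terminal stock prices: S_u = 182, S_d = 91
Terminal payoffs (S − K): max(20, 0) = 20, max(-71, 0) = 0
Node 0 (S = 130): V_0 = e^(−0.03)·[0.4721·20.0000 + 0.5279·0.0000] = 9.1625

€9.16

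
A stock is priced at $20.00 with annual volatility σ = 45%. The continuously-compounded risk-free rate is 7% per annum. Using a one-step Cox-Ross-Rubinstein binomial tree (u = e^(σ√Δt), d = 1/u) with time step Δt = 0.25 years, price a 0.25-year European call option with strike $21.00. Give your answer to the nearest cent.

CRR parameters: u = e^(σ√Δt) = e^(0.45·√0.25) = 1.2523, d = 1/u = 0.7985
Per-period rate: rΔt = 0.07·0.25 = 0.0175, so R = e^0.0175 = 1.0177
Risk-neutral probability p = (e^0.0175 − 0.7985)/(1.2523 − 0.7985) = 0.2191/0.4538 = 0.4829
Terminal stock prices: S_u = 25.05, S_d = 15.97
Terminal payoffs (S − K): max(4.046, 0) = 4.046, max(-5.03, 0) = 0
Node 0 (S = 20): V_0 = e^(−0.0175)·[0.4829·4.0465 + 0.5171·0.0000] = 1.9201

$1.92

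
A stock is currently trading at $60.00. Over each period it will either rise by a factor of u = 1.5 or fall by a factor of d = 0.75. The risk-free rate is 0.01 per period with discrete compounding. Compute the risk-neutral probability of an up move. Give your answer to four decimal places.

Risk-neutral probability p = (1 + 0.01 − 0.75)/(1.5 − 0.75) = 0.2600/0.7500 = 0.3467

p = 0.3467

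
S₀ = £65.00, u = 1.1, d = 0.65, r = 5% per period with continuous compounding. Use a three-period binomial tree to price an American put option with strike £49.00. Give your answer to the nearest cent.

Risk-neutral probability p = (e^0.05 − 0.65)/(1.1 − 0.65) = 0.4013/0.4500 = 0.8917
Terminal stock prices: S_uuu = 86.52, S_uud = 51.12, S_udd = 30.21, S_ddd = 17.85
Terminal payoffs (K − S): max(-37.52, 0) = 0, max(-2.123, 0) = 0, max(18.79, 0) = 18.79, max(31.15, 0) = 31.15
Node uu (S = 78.65): continuation = e^(−0.05)·[0.8917·0.0000 + 0.1083·0.0000] = 0.0000; exercise value = 0.0000 ≤ continuation, so V_uu = 0.0000
Node ud (S = 46.48): continuation = e^(−0.05)·[0.8917·0.0000 + 0.1083·18.7912] = 1.9356; exercise value = 2.5250 > continuation, so V_ud = 2.5250 (exercise)
Node dd (S = 27.46): continuation = e^(−0.05)·[0.8917·18.7912 + 0.1083·31.1494] = 19.1477; exercise value = 21.5375 > continuation, so V_dd = 21.5375 (exercise)
Node u (S = 71.5): continuation = e^(−0.05)·[0.8917·0.0000 + 0.1083·2.5250] = 0.2601; exercise value = 0.0000 ≤ continuation, so V_u = 0.2601
Node d (S = 42.25): continuation = e^(−0.05)·[0.8917·2.5250 + 0.1083·21.5375] = 4.3602; exercise value = 6.7500 > continuation, so V_d = 6.7500 (exercise)
Node 0 (S = 65): continuation = e^(−0.05)·[0.8917·0.2601 + 0.1083·6.7500] = 0.9159; exercise value = 0.0000 ≤ continuation, so V_0 = 0.9159

£0.92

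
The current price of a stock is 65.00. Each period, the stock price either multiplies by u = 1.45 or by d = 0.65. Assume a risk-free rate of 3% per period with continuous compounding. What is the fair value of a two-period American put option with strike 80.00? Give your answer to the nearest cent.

Risk-neutral probability p = (e^0.03 − 0.65)/(1.45 − 0.65) = 0.3805/0.8000 = 0.4756
Terminal stock prices: S_uu = 136.7, S_ud = 61.26, S_dd = 27.46
Terminal payoffs (K − S): max(-56.66, 0) = 0, max(18.74, 0) = 18.74, max(52.54, 0) = 52.54
Node u (S = 94.25): continuation = e^(−0.03)·[0.4756·0.0000 + 0.5244·18.7375] = 9.5361; exercise value = 0.0000 ≤ continuation, so V_u = 9.5361
Node d (S = 42.25): continuation = e^(−0.03)·[0.4756·18.7375 + 0.5244·52.5375] = 35.3856; exercise value = 37.7500 > continuation, so V_d = 37.7500 (exercise)
Node 0 (S = 65): continuation = e^(−0.03)·[0.4756·9.5361 + 0.5244·37.7500] = 23.6132; exercise value = 15.0000 ≤ continuation, so V_0 = 23.6132

23.61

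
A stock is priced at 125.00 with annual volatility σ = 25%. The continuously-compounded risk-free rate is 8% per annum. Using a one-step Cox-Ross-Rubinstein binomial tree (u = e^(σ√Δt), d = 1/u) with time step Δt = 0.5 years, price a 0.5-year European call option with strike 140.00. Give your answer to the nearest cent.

5.03

CRR parameters: u = e^(σ√Δt) = e^(0.25·√0.5) = 1.1934, d = 1/u = 0.8380
Per-period rate: rΔt = 0.08·0.5 = 0.04, so R = e^0.04 = 1.0408
Risk-neutral probability p = (e^0.04 − 0.8380)/(1.1934 − 0.8380) = 0.2028/0.3554 = 0.5708
Terminal stock prices: S_u = 149.2, S_d = 104.7
Terminal payoffs (S − K): max(9.171, 0) = 9.171, max(-35.25, 0) = 0
Node 0 (S = 125): V_0 = e^(−0.04)·[0.5708·9.1706 + 0.4292·0.0000] = 5.0289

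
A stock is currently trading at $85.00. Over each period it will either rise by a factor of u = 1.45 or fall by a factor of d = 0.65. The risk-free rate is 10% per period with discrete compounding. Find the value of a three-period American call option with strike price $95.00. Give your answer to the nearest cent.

Risk-neutral probability p = (1 + 0.1 − 0.65)/(1.45 − 0.65) = 0.4500/0.8000 = 0.5625
Terminal stock prices: S_uuu = 259.1, S_uud = 116.2, S_udd = 52.07, S_ddd = 23.34
Terminal payoffs (S − K): max(164.1, 0) = 164.1, max(21.16, 0) = 21.16, max(-42.93, 0) = 0, max(-71.66, 0) = 0
Node uu (S = 178.7): continuation = 1/1.1·[0.5625·164.1331 + 0.4375·21.1631] = 92.3489; exercise value = 83.7125 ≤ continuation, so V_uu = 92.3489
Node ud (S = 80.11): continuation = 1/1.1·[0.5625·21.1631 + 0.4375·0.0000] = 10.8221; exercise value = 0.0000 ≤ continuation, so V_ud = 10.8221
Node dd (S = 35.91): continuation = 1/1.1·[0.5625·0.0000 + 0.4375·0.0000] = 0.0000; exercise value = 0.0000 ≤ continuation, so V_dd = 0.0000
Node u (S = 123.2): continuation = 1/1.1·[0.5625·92.3489 + 0.4375·10.8221] = 51.5281; exercise value = 28.2500 ≤ continuation, so V_u = 51.5281
Node d (S = 55.25): continuation = 1/1.1·[0.5625·10.8221 + 0.4375·0.0000] = 5.5340; exercise value = 0.0000 ≤ continuation, so V_d = 5.5340
Node 0 (S = 85): continuation = 1/1.1·[0.5625·51.5281 + 0.4375·5.5340] = 28.5506; exercise value = 0.0000 ≤ continuation, so V_0 = 28.5506

$28.55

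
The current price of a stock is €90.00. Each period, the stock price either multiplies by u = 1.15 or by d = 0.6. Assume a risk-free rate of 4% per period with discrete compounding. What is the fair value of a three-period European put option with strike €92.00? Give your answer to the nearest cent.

Risk-neutral probability p = (1 + 0.04 − 0.6)/(1.15 − 0.6) = 0.4400/0.5500 = 0.8000
Terminal stock prices: S_uuu = 136.9, S_uud = 71.41, S_udd = 37.26, S_ddd = 19.44
Terminal payoffs (K − S): max(-44.88, 0) = 0, max(20.59, 0) = 20.59, max(54.74, 0) = 54.74, max(72.56, 0) = 72.56
Node uu (S = 119): V_uu = 1/1.04·[0.8000·0.0000 + 0.2000·20.5850] = 3.9587
Node ud (S = 62.1): V_ud = 1/1.04·[0.8000·20.5850 + 0.2000·54.7400] = 26.3615
Node dd (S = 32.4): V_dd = 1/1.04·[0.8000·54.7400 + 0.2000·72.5600] = 56.0615
Node u (S = 103.5): V_u = 1/1.04·[0.8000·3.9587 + 0.2000·26.3615] = 8.1146
Node d (S = 54): V_d = 1/1.04·[0.8000·26.3615 + 0.2000·56.0615] = 31.0592
Node 0 (S = 90): V_0 = 1/1.04·[0.8000·8.1146 + 0.2000·31.0592] = 12.2150

€12.21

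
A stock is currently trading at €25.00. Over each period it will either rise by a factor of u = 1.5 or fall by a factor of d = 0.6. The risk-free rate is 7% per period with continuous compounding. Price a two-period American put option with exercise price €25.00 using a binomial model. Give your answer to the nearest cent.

Risk-neutral probability p = (e^0.07 − 0.6)/(1.5 − 0.6) = 0.4725/0.9000 = 0.5250
Terminal stock prices: S_uu = 56.25, S_ud = 22.5, S_dd = 9
Terminal payoffs (K − S): max(-31.25, 0) = 0, max(2.5, 0) = 2.5, max(16, 0) = 16
Node u (S = 37.5): continuation = e^(−0.07)·[0.5250·0.0000 + 0.4750·2.5000] = 1.1072; exercise value = 0.0000 ≤ continuation, so V_u = 1.1072
Node d (S = 15): continuation = e^(−0.07)·[0.5250·2.5000 + 0.4750·16.0000] = 8.3098; exercise value = 10.0000 > continuation, so V_d = 10.0000 (exercise)
Node 0 (S = 25): continuation = e^(−0.07)·[0.5250·1.1072 + 0.4750·10.0000] = 4.9708; exercise value = 0.0000 ≤ continuation, so V_0 = 4.9708

€4.97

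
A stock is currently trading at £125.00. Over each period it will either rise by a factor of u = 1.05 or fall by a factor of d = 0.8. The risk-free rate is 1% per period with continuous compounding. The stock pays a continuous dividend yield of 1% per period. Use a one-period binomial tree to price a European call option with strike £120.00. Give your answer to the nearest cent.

£8.91

Per-period risk-free factor R = e^0.01 = 1.0101; dividend-adjusted growth = e^(0.01−0.01) = 1.0000.
Risk-neutral probability p = (1.0000 − 0.8)/(1.05 − 0.8) = 0.2000/0.2500 = 0.8000
Terminal stock prices: S_u = 131.2, S_d = 100
Terminal payoffs (S − K): max(11.25, 0) = 11.25, max(-20, 0) = 0
Node 0 (S = 125): V_0 = e^(−0.01)·[0.8000·11.2500 + 0.2000·0.0000] = 8.9104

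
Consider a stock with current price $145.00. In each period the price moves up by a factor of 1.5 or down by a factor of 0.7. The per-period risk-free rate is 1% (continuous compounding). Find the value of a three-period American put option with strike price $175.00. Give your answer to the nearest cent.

Risk-neutral probability p = (e^0.01 − 0.7)/(1.5 − 0.7) = 0.3101/0.8000 = 0.3876
Terminal stock prices: S_uuu = 489.4, S_uud = 228.4, S_udd = 106.6, S_ddd = 49.73
Terminal payoffs (K − S): max(-314.4, 0) = 0, max(-53.37, 0) = 0, max(68.43, 0) = 68.43, max(125.3, 0) = 125.3
Node uu (S = 326.2): continuation = e^(−0.01)·[0.3876·0.0000 + 0.6124·0.0000] = 0.0000; exercise value = 0.0000 ≤ continuation, so V_uu = 0.0000
Node ud (S = 152.2): continuation = e^(−0.01)·[0.3876·0.0000 + 0.6124·68.4250] = 41.4890; exercise value = 22.7500 ≤ continuation, so V_ud = 41.4890
Node dd (S = 71.05): continuation = e^(−0.01)·[0.3876·68.4250 + 0.6124·125.2650] = 102.2087; exercise value = 103.9500 > continuation, so V_dd = 103.9500 (exercise)
Node u (S = 217.5): continuation = e^(−0.01)·[0.3876·0.0000 + 0.6124·41.4890] = 25.1566; exercise value = 0.0000 ≤ continuation, so V_u = 25.1566
Node d (S = 101.5): continuation = e^(−0.01)·[0.3876·41.4890 + 0.6124·103.9500] = 78.9490; exercise value = 73.5000 ≤ continuation, so V_d = 78.9490
Node 0 (S = 145): continuation = e^(−0.01)·[0.3876·25.1566 + 0.6124·78.9490] = 57.5230; exercise value = 30.0000 ≤ continuation, so V_0 = 57.5230

$57.52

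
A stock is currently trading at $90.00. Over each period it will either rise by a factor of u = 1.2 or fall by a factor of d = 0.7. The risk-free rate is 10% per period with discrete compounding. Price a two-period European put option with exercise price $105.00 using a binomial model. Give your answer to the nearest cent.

$9.79

Risk-neutral probability p = (1 + 0.1 − 0.7)/(1.2 − 0.7) = 0.4000/0.5000 = 0.8000
Terminal stock prices: S_uu = 129.6, S_ud = 75.6, S_dd = 44.1
Terminal payoffs (K − S): max(-24.6, 0) = 0, max(29.4, 0) = 29.4, max(60.9, 0) = 60.9
Node u (S = 108): V_u = 1/1.1·[0.8000·0.0000 + 0.2000·29.4000] = 5.3455
Node d (S = 63): V_d = 1/1.1·[0.8000·29.4000 + 0.2000·60.9000] = 32.4545
Node 0 (S = 90): V_0 = 1/1.1·[0.8000·5.3455 + 0.2000·32.4545] = 9.7884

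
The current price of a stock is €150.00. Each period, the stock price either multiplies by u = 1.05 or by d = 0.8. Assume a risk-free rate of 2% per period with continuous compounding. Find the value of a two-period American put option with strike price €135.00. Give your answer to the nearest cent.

Risk-neutral probability p = (e^0.02 − 0.8)/(1.05 − 0.8) = 0.2202/0.2500 = 0.8808
Terminal stock prices: S_uu = 165.4, S_ud = 126, S_dd = 96
Terminal payoffs (K − S): max(-30.38, 0) = 0, max(9, 0) = 9, max(39, 0) = 39
Node u (S = 157.5): continuation = e^(−0.02)·[0.8808·0.0000 + 0.1192·9.0000] = 1.0515; exercise value = 0.0000 ≤ continuation, so V_u = 1.0515
Node d (S = 120): continuation = e^(−0.02)·[0.8808·9.0000 + 0.1192·39.0000] = 12.3268; exercise value = 15.0000 > continuation, so V_d = 15.0000 (exercise)
Node 0 (S = 150): continuation = e^(−0.02)·[0.8808·1.0515 + 0.1192·15.0000] = 2.6604; exercise value = 0.0000 ≤ continuation, so V_0 = 2.6604

€2.66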